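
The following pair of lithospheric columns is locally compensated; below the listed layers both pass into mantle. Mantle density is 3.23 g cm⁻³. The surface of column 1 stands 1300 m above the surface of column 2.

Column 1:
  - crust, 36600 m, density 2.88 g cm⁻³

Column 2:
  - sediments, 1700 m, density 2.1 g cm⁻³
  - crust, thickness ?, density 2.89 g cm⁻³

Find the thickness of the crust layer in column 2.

Take the compensation level at the base of the deeper column (depth z_c below the surface of column 1) and equate Σ ρ_i t_i down to z_c; mantle fills any gap and the z_c terms cancel.
Column 1: 36600×2.88 + (z_c − 36600)×3.23
Column 2: 1300×0 + 1700×2.1 + x×2.89 + (z_c − 1300 − 1700 − x)×3.23
The z_c×3.23 term appears on both sides and cancels. Collect the known terms of each column as K = Σ(ρt)_known − 3.23 × (depth of known layers): K_1 = 105408 − 3.23×36600 = −12810; K_2 = 3570 − 3.23×(1300 + 1700) = −6120.
Balance: K_1 = K_2 − x×(3.23 − 2.89), so x = (K_2 − K_1)/(3.23 − 2.89) = 6690/0.34 = 19700 m.

19700 m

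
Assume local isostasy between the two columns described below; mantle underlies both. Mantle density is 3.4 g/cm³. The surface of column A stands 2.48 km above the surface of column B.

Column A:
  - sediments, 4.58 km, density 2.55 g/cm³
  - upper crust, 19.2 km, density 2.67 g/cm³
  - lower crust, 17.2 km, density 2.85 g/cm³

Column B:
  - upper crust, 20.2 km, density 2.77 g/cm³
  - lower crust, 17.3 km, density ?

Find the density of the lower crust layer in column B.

3.04 g/cm³

Take the compensation level at the base of the deeper column (depth z_c below the surface of column A) and equate Σ ρ_i t_i down to z_c; mantle fills any gap and the z_c terms cancel.
Column A: 4.58×2.55 + 19.2×2.67 + 17.2×2.85 + (z_c − 40.98)×3.4
Column B: 2.48×0 + 20.2×2.77 + 17.3×ρ + (z_c − 2.48 − 37.5)×3.4
The z_c×3.4 term appears on both sides and cancels. Collect the known terms of each column as K = Σ(ρt)_known − 3.4 × (depth of known layers): K_A = 111.963 − 3.4×40.98 = −27.369; K_B = 55.954 − 3.4×(2.48 + 37.5) = −79.978.
Balance: K_A = K_B + 17.3×ρ, so ρ = (K_A − K_B)/17.3 = 52.609/17.3 = 3.04 g/cm³.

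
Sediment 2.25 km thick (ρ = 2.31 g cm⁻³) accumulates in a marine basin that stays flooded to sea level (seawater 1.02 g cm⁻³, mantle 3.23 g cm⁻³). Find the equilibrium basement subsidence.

1.31 km

Submarine loading: the sediment displaces seawater, and the subsidence is in turn flooded, so s (ρ_m − ρ_w) = t (ρ_sed − ρ_w).
s = 2.25 km × (2.31 − 1.02) / (3.23 − 1.02) = 1.31 km.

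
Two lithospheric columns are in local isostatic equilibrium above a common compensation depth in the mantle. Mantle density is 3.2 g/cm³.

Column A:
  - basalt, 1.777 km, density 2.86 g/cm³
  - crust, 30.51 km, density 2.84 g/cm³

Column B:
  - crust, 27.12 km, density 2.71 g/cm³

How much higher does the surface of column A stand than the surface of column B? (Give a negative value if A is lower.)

−0.532 km

For any compensation level in the mantle, the mantle terms cancel and isostasy reduces to e = (Σt_A − Σt_B) − (Σ(ρt)_A − Σ(ρt)_B) / ρ_m.
Σt_A = 32.287 km; Σt_B = 27.12 km; Σ(ρt)_A = 91.73062; Σ(ρt)_B = 73.4952 (in km·g/cm³).
e = (32.287 − 27.12) − (91.73062 − 73.4952) / 3.2 = −0.532 km.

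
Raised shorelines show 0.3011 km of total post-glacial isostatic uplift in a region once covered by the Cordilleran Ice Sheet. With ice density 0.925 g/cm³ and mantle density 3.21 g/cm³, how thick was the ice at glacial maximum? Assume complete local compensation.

1.04 km

u = t ρ_ice/ρ_m → t = u ρ_m/ρ_ice = 0.3011 km × 3.21/0.925 = 1.04 km.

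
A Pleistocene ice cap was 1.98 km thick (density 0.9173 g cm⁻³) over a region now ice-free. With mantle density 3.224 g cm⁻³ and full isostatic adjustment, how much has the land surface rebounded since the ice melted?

0.563 km

Removing the load lets mantle flow back in; uplift u satisfies ρ_ice t = ρ_m u.
u = t ρ_ice/ρ_m = 1.98 km × 0.9173/3.224 = 0.563 km.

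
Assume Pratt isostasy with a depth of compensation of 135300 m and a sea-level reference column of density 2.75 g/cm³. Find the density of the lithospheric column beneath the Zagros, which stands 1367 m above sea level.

Pratt balance: ρ_ref D = ρ (D + h).
ρ = ρ_ref D/(D + h) = 2.75 × 135300 m/(135300 m + 1367 m) = 2.72 g/cm³.

2.72 g/cm³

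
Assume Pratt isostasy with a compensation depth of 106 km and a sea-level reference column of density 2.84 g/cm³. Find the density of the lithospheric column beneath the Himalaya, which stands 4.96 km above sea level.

Pratt balance: ρ_ref D = ρ (D + h).
ρ = ρ_ref D/(D + h) = 2.84 × 106 km/(106 km + 4.96 km) = 2.71 g/cm³.

2.71 g/cm³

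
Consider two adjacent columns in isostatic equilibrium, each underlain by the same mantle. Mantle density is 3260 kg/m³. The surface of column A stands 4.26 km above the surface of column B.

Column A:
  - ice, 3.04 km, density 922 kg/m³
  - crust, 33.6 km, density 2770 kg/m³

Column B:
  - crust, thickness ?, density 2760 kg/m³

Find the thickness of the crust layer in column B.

Take the compensation level at the base of the deeper column (depth z_c below the surface of column A) and equate Σ ρ_i t_i down to z_c; mantle fills any gap and the z_c terms cancel.
Column A: 3.04×922 + 33.6×2770 + (z_c − 36.64)×3260
Column B: 4.26×0 + x×2760 + (z_c − 4.26 − 0 − x)×3260
The z_c×3260 term appears on both sides and cancels. Collect the known terms of each column as K = Σ(ρt)_known − 3260 × (depth of known layers): K_A = 95874.88 − 3260×36.64 = −23571.52; K_B = 0 − 3260×(4.26 + 0) = −13887.6.
Balance: K_A = K_B − x×(3260 − 2760), so x = (K_B − K_A)/(3260 − 2760) = 9683.92/500 = 19.4 km.

19.4 km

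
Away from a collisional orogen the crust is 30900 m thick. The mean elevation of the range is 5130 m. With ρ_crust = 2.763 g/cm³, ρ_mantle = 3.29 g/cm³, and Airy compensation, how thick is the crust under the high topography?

Root depth r = h ρ_c / (ρ_m − ρ_c) = 5130 m × 2.763 / 0.527 = 26900 m.
Total thickness = T + h + r = 30900 m + 5130 m + 26900 m = 62900 m.

62900 m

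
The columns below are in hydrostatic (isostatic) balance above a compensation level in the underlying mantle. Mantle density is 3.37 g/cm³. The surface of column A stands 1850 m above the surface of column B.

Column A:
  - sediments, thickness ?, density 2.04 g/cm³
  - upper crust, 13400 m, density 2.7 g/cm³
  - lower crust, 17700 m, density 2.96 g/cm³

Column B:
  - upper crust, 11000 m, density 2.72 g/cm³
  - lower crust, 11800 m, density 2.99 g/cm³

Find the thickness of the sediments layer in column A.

Take the compensation level at the base of the deeper column (depth z_c below the surface of column A) and equate Σ ρ_i t_i down to z_c; mantle fills any gap and the z_c terms cancel.
Column A: x×2.04 + 13400×2.7 + 17700×2.96 + (z_c − 31100 − x)×3.37
Column B: 1850×0 + 11000×2.72 + 11800×2.99 + (z_c − 1850 − 22800)×3.37
The z_c×3.37 term appears on both sides and cancels. Collect the known terms of each column as K = Σ(ρt)_known − 3.37 × (depth of known layers): K_A = 88572 − 3.37×31100 = −16235; K_B = 65202 − 3.37×(1850 + 22800) = −17868.5.
Balance: K_A − x×(3.37 − 2.04) = K_B, so x = (K_A − K_B)/(3.37 − 2.04) = 1633.5/1.33 = 1230 m.

1230 m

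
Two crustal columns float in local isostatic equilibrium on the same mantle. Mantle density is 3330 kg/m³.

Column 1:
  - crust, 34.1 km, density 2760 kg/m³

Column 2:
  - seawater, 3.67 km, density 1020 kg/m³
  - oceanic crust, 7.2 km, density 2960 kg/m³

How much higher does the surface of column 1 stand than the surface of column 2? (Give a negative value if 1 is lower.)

2.49 km

For any compensation level in the mantle, the mantle terms cancel and isostasy reduces to e = (Σt_1 − Σt_2) − (Σ(ρt)_1 − Σ(ρt)_2) / ρ_m.
Σt_1 = 34.1 km; Σt_2 = 10.87 km; Σ(ρt)_1 = 94116; Σ(ρt)_2 = 25055.4 (in km·kg/m³).
e = (34.1 − 10.87) − (94116 − 25055.4) / 3330 = 2.49 km.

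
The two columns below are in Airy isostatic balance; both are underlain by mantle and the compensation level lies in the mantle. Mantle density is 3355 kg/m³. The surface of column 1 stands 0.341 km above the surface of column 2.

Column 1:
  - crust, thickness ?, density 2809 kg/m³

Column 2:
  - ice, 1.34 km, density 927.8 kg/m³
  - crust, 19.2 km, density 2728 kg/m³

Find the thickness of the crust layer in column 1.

30.1 km

Take the compensation level at the base of the deeper column (depth z_c below the surface of column 1) and equate Σ ρ_i t_i down to z_c; mantle fills any gap and the z_c terms cancel.
Column 1: x×2809 + (z_c − 0 − x)×3355
Column 2: 0.341×0 + 1.34×927.8 + 19.2×2728 + (z_c − 0.341 − 20.54)×3355
The z_c×3355 term appears on both sides and cancels. Collect the known terms of each column as K = Σ(ρt)_known − 3355 × (depth of known layers): K_1 = 0 − 3355×0 = 0; K_2 = 53620.852 − 3355×(0.341 + 20.54) = −16434.903.
Balance: K_1 − x×(3355 − 2809) = K_2, so x = (K_1 − K_2)/(3355 − 2809) = 16434.9/546 = 30.1 km.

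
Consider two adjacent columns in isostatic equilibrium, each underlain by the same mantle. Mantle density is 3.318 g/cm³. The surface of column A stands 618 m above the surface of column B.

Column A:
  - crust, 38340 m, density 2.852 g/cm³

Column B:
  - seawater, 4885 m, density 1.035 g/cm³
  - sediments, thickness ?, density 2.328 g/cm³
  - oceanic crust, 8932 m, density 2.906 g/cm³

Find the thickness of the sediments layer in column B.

993 m

Take the compensation level at the base of the deeper column (depth z_c below the surface of column A) and equate Σ ρ_i t_i down to z_c; mantle fills any gap and the z_c terms cancel.
Column A: 38340×2.852 + (z_c − 38340)×3.318
Column B: 618×0 + 4885×1.035 + x×2.328 + 8932×2.906 + (z_c − 618 − 13817 − x)×3.318
The z_c×3.318 term appears on both sides and cancels. Collect the known terms of each column as K = Σ(ρt)_known − 3.318 × (depth of known layers): K_A = 109345.68 − 3.318×38340 = −17866.44; K_B = 31012.367 − 3.318×(618 + 13817) = −16882.963.
Balance: K_A = K_B − x×(3.318 − 2.328), so x = (K_B − K_A)/(3.318 − 2.328) = 983.477/0.99 = 993 m.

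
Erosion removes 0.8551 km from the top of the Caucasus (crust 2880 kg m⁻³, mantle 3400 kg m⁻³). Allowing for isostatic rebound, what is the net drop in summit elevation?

0.131 km

Rebound u = e ρ_c/ρ_m = 0.8551 km × 2880/3400 = 0.7243 km.
Net surface drop = e − u = 0.8551 km − 0.7243 km = e (ρ_m − ρ_c)/ρ_m = 0.131 km.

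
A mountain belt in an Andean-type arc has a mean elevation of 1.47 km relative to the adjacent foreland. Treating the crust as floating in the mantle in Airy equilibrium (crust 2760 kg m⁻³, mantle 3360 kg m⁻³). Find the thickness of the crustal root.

6.76 km

Balancing pressure at the compensation depth: the weight of the topography is balanced by the buoyancy of the root, ρ_c h = (ρ_m − ρ_c) r.
r = h · ρ_c / (ρ_m − ρ_c) = 1.47 km × 2760 / (3360 − 2760) = 6.76 km.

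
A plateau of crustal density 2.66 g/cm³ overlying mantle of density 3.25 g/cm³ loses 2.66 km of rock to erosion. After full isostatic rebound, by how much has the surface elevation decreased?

0.483 km

Rebound u = e ρ_c/ρ_m = 2.66 km × 2.66/3.25 = 2.177 km.
Net surface drop = e − u = 2.66 km − 2.177 km = e (ρ_m − ρ_c)/ρ_m = 0.483 km.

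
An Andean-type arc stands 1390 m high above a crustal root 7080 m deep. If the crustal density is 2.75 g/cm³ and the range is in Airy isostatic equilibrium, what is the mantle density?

3.29 g/cm³

Airy balance: ρ_c h = (ρ_m − ρ_c) r → ρ_m = ρ_c (1 + h/r).
ρ_m = 2.75 × (1 + 1390 m/7080 m) = 3.29 g/cm³.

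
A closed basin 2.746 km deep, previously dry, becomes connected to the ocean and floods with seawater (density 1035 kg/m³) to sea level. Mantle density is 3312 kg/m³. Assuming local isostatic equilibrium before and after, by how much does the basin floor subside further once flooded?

1.25 km

After flooding the water column is d + s deep. Its weight must equal the weight of mantle displaced by the extra subsidence s: (d + s) ρ_w = s ρ_m.
s = d ρ_w / (ρ_m − ρ_w) = 2.746 km × 1035/(3312 − 1035) = 1.25 km.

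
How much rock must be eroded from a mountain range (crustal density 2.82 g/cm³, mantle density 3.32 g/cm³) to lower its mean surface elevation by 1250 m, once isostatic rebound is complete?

8300 m

Net drop Δ = e − u = e − e ρ_c/ρ_m = e (ρ_m − ρ_c)/ρ_m.
e = Δ ρ_m/(ρ_m − ρ_c) = 1250 m × 3.32/0.5 = 8300 m.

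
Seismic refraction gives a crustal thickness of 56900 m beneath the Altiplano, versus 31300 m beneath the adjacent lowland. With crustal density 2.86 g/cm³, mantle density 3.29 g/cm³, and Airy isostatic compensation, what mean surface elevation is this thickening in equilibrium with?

3350 m

Excess crust Δ = 56900 m − 31300 m = 25600 m, split between elevation h and root r with h + r = Δ.
Airy balance ρ_c h = (ρ_m − ρ_c) r gives r = h ρ_c/(ρ_m − ρ_c), so h (1 + ρ_c/(ρ_m − ρ_c)) = Δ, i.e. h = Δ (ρ_m − ρ_c)/ρ_m.
h = 25600 m × 0.43/3.29 = 3350 m.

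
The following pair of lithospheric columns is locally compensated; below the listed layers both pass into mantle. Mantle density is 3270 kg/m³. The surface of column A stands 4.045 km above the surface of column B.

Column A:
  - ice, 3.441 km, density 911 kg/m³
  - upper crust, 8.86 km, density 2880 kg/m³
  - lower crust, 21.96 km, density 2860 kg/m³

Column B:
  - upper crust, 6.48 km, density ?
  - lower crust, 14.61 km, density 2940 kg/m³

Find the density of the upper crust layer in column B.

Take the compensation level at the base of the deeper column (depth z_c below the surface of column A) and equate Σ ρ_i t_i down to z_c; mantle fills any gap and the z_c terms cancel.
Column A: 3.441×911 + 8.86×2880 + 21.96×2860 + (z_c − 34.261)×3270
Column B: 4.045×0 + 6.48×ρ + 14.61×2940 + (z_c − 4.045 − 21.09)×3270
The z_c×3270 term appears on both sides and cancels. Collect the known terms of each column as K = Σ(ρt)_known − 3270 × (depth of known layers): K_A = 91457.151 − 3270×34.261 = −20576.319; K_B = 42953.4 − 3270×(4.045 + 21.09) = −39238.05.
Balance: K_A = K_B + 6.48×ρ, so ρ = (K_A − K_B)/6.48 = 18661.7/6.48 = 2880 kg/m³.

2880 kg/m³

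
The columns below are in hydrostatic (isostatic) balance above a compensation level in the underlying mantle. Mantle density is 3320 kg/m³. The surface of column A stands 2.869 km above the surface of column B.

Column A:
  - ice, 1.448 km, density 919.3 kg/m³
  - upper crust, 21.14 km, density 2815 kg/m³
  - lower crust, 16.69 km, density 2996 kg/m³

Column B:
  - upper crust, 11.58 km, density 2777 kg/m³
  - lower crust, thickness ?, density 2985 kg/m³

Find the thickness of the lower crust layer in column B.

11.2 km

Take the compensation level at the base of the deeper column (depth z_c below the surface of column A) and equate Σ ρ_i t_i down to z_c; mantle fills any gap and the z_c terms cancel.
Column A: 1.448×919.3 + 21.14×2815 + 16.69×2996 + (z_c − 39.278)×3320
Column B: 2.869×0 + 11.58×2777 + x×2985 + (z_c − 2.869 − 11.58 − x)×3320
The z_c×3320 term appears on both sides and cancels. Collect the known terms of each column as K = Σ(ρt)_known − 3320 × (depth of known layers): K_A = 110843.486 − 3320×39.278 = −19559.4736; K_B = 32157.66 − 3320×(2.869 + 11.58) = −15813.02.
Balance: K_A = K_B − x×(3320 − 2985), so x = (K_B − K_A)/(3320 − 2985) = 3746.45/335 = 11.2 km.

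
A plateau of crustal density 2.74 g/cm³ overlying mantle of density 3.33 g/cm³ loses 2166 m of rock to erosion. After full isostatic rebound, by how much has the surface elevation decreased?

Rebound u = e ρ_c/ρ_m = 2166 m × 2.74/3.33 = 1782 m.
Net surface drop = e − u = 2166 m − 1782 m = e (ρ_m − ρ_c)/ρ_m = 384 m.

384 m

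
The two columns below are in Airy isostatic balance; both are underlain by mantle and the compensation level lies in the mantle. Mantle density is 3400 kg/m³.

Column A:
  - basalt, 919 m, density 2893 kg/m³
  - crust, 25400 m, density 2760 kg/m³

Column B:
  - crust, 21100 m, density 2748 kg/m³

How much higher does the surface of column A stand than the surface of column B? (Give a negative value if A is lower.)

For any compensation level in the mantle, the mantle terms cancel and isostasy reduces to e = (Σt_A − Σt_B) − (Σ(ρt)_A − Σ(ρt)_B) / ρ_m.
Σt_A = 26319 m; Σt_B = 21100 m; Σ(ρt)_A = 72762667; Σ(ρt)_B = 57982800 (in m·kg/m³).
e = (26319 − 21100) − (72762667 − 57982800) / 3400 = 872 m.

872 m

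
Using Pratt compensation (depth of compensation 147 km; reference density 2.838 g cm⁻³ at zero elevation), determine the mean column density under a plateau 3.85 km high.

Pratt balance: ρ_ref D = ρ (D + h).
ρ = ρ_ref D/(D + h) = 2.838 × 147 km/(147 km + 3.85 km) = 2.77 g cm⁻³.

2.77 g cm⁻³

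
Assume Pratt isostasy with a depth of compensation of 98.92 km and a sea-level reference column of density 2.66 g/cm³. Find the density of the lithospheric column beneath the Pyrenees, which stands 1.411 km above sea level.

2.62 g/cm³

Pratt balance: ρ_ref D = ρ (D + h).
ρ = ρ_ref D/(D + h) = 2.66 × 98.92 km/(98.92 km + 1.411 km) = 2.62 g/cm³.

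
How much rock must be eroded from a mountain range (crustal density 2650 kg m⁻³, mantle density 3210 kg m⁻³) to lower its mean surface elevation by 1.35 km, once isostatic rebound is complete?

Net drop Δ = e − u = e − e ρ_c/ρ_m = e (ρ_m − ρ_c)/ρ_m.
e = Δ ρ_m/(ρ_m − ρ_c) = 1.35 km × 3210/560 = 7.74 km.

7.74 km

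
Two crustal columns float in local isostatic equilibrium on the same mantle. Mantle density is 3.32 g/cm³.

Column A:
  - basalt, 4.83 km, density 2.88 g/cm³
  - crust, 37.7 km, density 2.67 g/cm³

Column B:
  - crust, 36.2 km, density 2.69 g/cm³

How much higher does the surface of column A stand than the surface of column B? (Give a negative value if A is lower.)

1.15 km

For any compensation level in the mantle, the mantle terms cancel and isostasy reduces to e = (Σt_A − Σt_B) − (Σ(ρt)_A − Σ(ρt)_B) / ρ_m.
Σt_A = 42.53 km; Σt_B = 36.2 km; Σ(ρt)_A = 114.5694; Σ(ρt)_B = 97.378 (in km·g/cm³).
e = (42.53 − 36.2) − (114.5694 − 97.378) / 3.32 = 1.15 km.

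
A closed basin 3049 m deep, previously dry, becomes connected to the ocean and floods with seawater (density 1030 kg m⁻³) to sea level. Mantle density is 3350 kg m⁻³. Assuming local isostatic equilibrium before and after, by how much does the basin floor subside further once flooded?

1350 m

After flooding the water column is d + s deep. Its weight must equal the weight of mantle displaced by the extra subsidence s: (d + s) ρ_w = s ρ_m.
s = d ρ_w / (ρ_m − ρ_w) = 3049 m × 1030/(3350 − 1030) = 1350 m.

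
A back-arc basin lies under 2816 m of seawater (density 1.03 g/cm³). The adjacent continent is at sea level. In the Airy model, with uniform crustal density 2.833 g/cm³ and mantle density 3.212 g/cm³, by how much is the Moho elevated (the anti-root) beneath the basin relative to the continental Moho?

13400 m

Isostatic balance requires: replacing crust with seawater at the top is compensated by replacing crust with mantle at the base: d (ρ_c − ρ_w) = a (ρ_m − ρ_c).
a = d (ρ_c − ρ_w)/(ρ_m − ρ_c) = 2816 m × 1.803/0.379 = 13400 m.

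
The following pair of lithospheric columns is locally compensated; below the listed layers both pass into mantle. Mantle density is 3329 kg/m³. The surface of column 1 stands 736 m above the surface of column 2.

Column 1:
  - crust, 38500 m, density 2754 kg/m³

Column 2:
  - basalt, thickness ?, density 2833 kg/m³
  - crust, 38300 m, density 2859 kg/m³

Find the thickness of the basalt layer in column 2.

3400 m

Take the compensation level at the base of the deeper column (depth z_c below the surface of column 1) and equate Σ ρ_i t_i down to z_c; mantle fills any gap and the z_c terms cancel.
Column 1: 38500×2754 + (z_c − 38500)×3329
Column 2: 736×0 + x×2833 + 38300×2859 + (z_c − 736 − 38300 − x)×3329
The z_c×3329 term appears on both sides and cancels. Collect the known terms of each column as K = Σ(ρt)_known − 3329 × (depth of known layers): K_1 = 106029000 − 3329×38500 = −22137500; K_2 = 109499700 − 3329×(736 + 38300) = −20451144.
Balance: K_1 = K_2 − x×(3329 − 2833), so x = (K_2 − K_1)/(3329 − 2833) = 1686360/496 = 3400 m.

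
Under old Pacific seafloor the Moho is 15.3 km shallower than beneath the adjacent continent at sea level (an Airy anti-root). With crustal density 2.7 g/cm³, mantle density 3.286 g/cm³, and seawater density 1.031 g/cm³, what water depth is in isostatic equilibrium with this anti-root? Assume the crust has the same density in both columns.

Replacing a thickness d of crust by seawater at the top must be balanced by replacing crust with mantle at the base: d (ρ_c − ρ_w) = a (ρ_m − ρ_c).
d = a (ρ_m − ρ_c)/(ρ_c − ρ_w) = 15.3 km × 0.586/1.669 = 5.37 km.

5.37 km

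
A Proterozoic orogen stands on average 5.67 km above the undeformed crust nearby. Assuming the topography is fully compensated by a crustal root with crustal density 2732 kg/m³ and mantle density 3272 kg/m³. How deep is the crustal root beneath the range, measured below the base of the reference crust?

In Airy isostatic equilibrium: the weight of the topography is balanced by the buoyancy of the root, ρ_c h = (ρ_m − ρ_c) r.
r = h · ρ_c / (ρ_m − ρ_c) = 5.67 km × 2732 / (3272 − 2732) = 28.7 km.

28.7 km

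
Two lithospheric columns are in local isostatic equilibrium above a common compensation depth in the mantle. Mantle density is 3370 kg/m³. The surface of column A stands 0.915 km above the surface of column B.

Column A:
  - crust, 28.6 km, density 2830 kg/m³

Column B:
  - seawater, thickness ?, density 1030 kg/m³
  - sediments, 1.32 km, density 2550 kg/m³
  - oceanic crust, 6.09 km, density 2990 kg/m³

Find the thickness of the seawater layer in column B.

3.83 km

Take the compensation level at the base of the deeper column (depth z_c below the surface of column A) and equate Σ ρ_i t_i down to z_c; mantle fills any gap and the z_c terms cancel.
Column A: 28.6×2830 + (z_c − 28.6)×3370
Column B: 0.915×0 + x×1030 + 1.32×2550 + 6.09×2990 + (z_c − 0.915 − 7.41 − x)×3370
The z_c×3370 term appears on both sides and cancels. Collect the known terms of each column as K = Σ(ρt)_known − 3370 × (depth of known layers): K_A = 80938 − 3370×28.6 = −15444; K_B = 21575.1 − 3370×(0.915 + 7.41) = −6480.15.
Balance: K_A = K_B − x×(3370 − 1030), so x = (K_B − K_A)/(3370 − 1030) = 8963.85/2340 = 3.83 km.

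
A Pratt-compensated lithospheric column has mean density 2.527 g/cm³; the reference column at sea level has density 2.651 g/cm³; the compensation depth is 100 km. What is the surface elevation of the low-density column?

ρ_ref D = ρ (D + h) → h = D (ρ_ref − ρ)/ρ.
h = 100 km × (2.651 − 2.527)/2.527 = 4.91 km.

4.91 km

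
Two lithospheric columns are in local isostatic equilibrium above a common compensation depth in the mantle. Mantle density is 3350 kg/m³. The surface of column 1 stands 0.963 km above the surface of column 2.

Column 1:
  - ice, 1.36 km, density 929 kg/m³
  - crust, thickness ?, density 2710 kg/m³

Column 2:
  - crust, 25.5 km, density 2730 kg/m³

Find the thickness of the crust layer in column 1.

24.6 km

Take the compensation level at the base of the deeper column (depth z_c below the surface of column 1) and equate Σ ρ_i t_i down to z_c; mantle fills any gap and the z_c terms cancel.
Column 1: 1.36×929 + x×2710 + (z_c − 1.36 − x)×3350
Column 2: 0.963×0 + 25.5×2730 + (z_c − 0.963 − 25.5)×3350
The z_c×3350 term appears on both sides and cancels. Collect the known terms of each column as K = Σ(ρt)_known − 3350 × (depth of known layers): K_1 = 1263.44 − 3350×1.36 = −3292.56; K_2 = 69615 − 3350×(0.963 + 25.5) = −19036.05.
Balance: K_1 − x×(3350 − 2710) = K_2, so x = (K_1 − K_2)/(3350 − 2710) = 15743.5/640 = 24.6 km.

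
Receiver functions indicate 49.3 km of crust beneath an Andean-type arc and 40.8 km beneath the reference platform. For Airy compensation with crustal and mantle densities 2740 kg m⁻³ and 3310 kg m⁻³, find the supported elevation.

Excess crust Δ = 49.3 km − 40.8 km = 8.5 km, split between elevation h and root r with h + r = Δ.
Airy balance ρ_c h = (ρ_m − ρ_c) r gives r = h ρ_c/(ρ_m − ρ_c), so h (1 + ρ_c/(ρ_m − ρ_c)) = Δ, i.e. h = Δ (ρ_m − ρ_c)/ρ_m.
h = 8.5 km × 570/3310 = 1.46 km.

1.46 km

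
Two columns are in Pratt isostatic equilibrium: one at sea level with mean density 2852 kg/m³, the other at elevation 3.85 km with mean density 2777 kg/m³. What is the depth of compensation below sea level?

ρ_ref D = ρ (D + h) → D (ρ_ref − ρ) = ρ h.
D = ρ h/(ρ_ref − ρ) = 2777 × 3.85 km/(2852 − 2777) = 143 km.

143 km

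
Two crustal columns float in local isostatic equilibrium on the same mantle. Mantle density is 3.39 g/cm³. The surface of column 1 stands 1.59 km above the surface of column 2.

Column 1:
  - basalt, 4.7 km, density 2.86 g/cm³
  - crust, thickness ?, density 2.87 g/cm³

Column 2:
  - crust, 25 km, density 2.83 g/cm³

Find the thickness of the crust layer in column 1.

32.5 km

Take the compensation level at the base of the deeper column (depth z_c below the surface of column 1) and equate Σ ρ_i t_i down to z_c; mantle fills any gap and the z_c terms cancel.
Column 1: 4.7×2.86 + x×2.87 + (z_c − 4.7 − x)×3.39
Column 2: 1.59×0 + 25×2.83 + (z_c − 1.59 − 25)×3.39
The z_c×3.39 term appears on both sides and cancels. Collect the known terms of each column as K = Σ(ρt)_known − 3.39 × (depth of known layers): K_1 = 13.442 − 3.39×4.7 = −2.491; K_2 = 70.75 − 3.39×(1.59 + 25) = −19.3901.
Balance: K_1 − x×(3.39 − 2.87) = K_2, so x = (K_1 − K_2)/(3.39 − 2.87) = 16.8991/0.52 = 32.5 km.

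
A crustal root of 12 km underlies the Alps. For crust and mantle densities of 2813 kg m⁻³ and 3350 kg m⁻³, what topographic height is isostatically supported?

Balancing pressure at the compensation depth: ρ_c h = (ρ_m − ρ_c) r.
h = r (ρ_m − ρ_c) / ρ_c = 12 km × (3350 − 2813) / 2813 = 2.29 km.

2.29 km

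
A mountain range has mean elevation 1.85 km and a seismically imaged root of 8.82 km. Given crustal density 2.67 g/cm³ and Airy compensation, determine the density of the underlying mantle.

3.23 g/cm³

Airy balance: ρ_c h = (ρ_m − ρ_c) r → ρ_m = ρ_c (1 + h/r).
ρ_m = 2.67 × (1 + 1.85 km/8.82 km) = 3.23 g/cm³.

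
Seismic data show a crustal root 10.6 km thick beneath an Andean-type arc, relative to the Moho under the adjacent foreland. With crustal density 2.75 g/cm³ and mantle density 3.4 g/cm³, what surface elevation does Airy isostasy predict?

In Airy isostatic equilibrium: ρ_c h = (ρ_m − ρ_c) r.
h = r (ρ_m − ρ_c) / ρ_c = 10.6 km × (3.4 − 2.75) / 2.75 = 2.51 km.

2.51 km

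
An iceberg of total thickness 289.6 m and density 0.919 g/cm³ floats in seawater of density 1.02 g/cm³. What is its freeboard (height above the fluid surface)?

Floating equilibrium: submerged depth d = t ρ_obj/ρ_fluid = 289.6 m × 0.919/1.02 = 260.9 m.
Freeboard = t − d = 289.6 m − 260.9 m = 28.7 m.

28.7 m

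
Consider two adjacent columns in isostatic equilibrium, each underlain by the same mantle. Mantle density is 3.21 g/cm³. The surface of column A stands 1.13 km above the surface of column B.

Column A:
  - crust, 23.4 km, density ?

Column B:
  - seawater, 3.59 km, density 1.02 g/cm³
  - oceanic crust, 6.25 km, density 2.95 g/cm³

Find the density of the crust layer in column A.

Take the compensation level at the base of the deeper column (depth z_c below the surface of column A) and equate Σ ρ_i t_i down to z_c; mantle fills any gap and the z_c terms cancel.
Column A: 23.4×ρ + (z_c − 23.4)×3.21
Column B: 1.13×0 + 3.59×1.02 + 6.25×2.95 + (z_c − 1.13 − 9.84)×3.21
The z_c×3.21 term appears on both sides and cancels. Collect the known terms of each column as K = Σ(ρt)_known − 3.21 × (depth of known layers): K_A = 0 − 3.21×23.4 = −75.114; K_B = 22.0993 − 3.21×(1.13 + 9.84) = −13.1144.
Balance: K_A + 23.4×ρ = K_B, so ρ = (K_B − K_A)/23.4 = 61.9996/23.4 = 2.65 g/cm³.

2.65 g/cm³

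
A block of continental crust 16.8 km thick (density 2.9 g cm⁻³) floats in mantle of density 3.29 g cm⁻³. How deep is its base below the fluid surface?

14.8 km

Draft d = t ρ_obj/ρ_fluid = 16.8 km × 2.9/3.29 = 14.8 km.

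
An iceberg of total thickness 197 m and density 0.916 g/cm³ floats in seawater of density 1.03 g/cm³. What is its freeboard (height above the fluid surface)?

Floating equilibrium: submerged depth d = t ρ_obj/ρ_fluid = 197 m × 0.916/1.03 = 175.2 m.
Freeboard = t − d = 197 m − 175.2 m = 21.8 m.

21.8 m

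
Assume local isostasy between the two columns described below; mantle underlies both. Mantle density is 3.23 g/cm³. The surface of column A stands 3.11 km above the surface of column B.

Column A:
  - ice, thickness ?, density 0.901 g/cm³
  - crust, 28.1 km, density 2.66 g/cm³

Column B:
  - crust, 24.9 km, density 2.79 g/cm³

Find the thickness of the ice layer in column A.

Take the compensation level at the base of the deeper column (depth z_c below the surface of column A) and equate Σ ρ_i t_i down to z_c; mantle fills any gap and the z_c terms cancel.
Column A: x×0.901 + 28.1×2.66 + (z_c − 28.1 − x)×3.23
Column B: 3.11×0 + 24.9×2.79 + (z_c − 3.11 − 24.9)×3.23
The z_c×3.23 term appears on both sides and cancels. Collect the known terms of each column as K = Σ(ρt)_known − 3.23 × (depth of known layers): K_A = 74.746 − 3.23×28.1 = −16.017; K_B = 69.471 − 3.23×(3.11 + 24.9) = −21.0013.
Balance: K_A − x×(3.23 − 0.901) = K_B, so x = (K_A − K_B)/(3.23 − 0.901) = 4.9843/2.329 = 2.14 km.

2.14 km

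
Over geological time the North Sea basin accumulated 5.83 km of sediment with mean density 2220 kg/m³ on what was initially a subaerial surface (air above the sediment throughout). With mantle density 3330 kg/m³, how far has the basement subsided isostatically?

3.89 km

Subaerial load: s = t ρ_sed / ρ_m = 5.83 km × 2220/3330 = 3.89 km.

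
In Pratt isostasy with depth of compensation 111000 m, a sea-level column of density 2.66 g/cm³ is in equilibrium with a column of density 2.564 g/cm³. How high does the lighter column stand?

ρ_ref D = ρ (D + h) → h = D (ρ_ref − ρ)/ρ.
h = 111000 m × (2.66 − 2.564)/2.564 = 4160 m.

4160 m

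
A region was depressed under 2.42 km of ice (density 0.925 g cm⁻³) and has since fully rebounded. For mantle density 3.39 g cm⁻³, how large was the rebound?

Removing the load lets mantle flow back in; uplift u satisfies ρ_ice t = ρ_m u.
u = t ρ_ice/ρ_m = 2.42 km × 0.925/3.39 = 0.66 km.

0.66 km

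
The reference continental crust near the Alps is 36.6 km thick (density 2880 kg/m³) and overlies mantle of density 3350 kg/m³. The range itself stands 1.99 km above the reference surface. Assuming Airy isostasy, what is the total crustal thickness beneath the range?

Root depth r = h ρ_c / (ρ_m − ρ_c) = 1.99 km × 2880 / 470 = 12.19 km.
Total thickness = T + h + r = 36.6 km + 1.99 km + 12.19 km = 50.8 km.

50.8 km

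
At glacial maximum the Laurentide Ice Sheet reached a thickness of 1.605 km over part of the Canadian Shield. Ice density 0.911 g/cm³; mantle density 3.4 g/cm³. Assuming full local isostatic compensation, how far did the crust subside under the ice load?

0.43 km

In Airy isostatic equilibrium: the ice load ρ_ice t is balanced by mantle displaced below, ρ_m s.
s = t ρ_ice / ρ_m = 1.605 km × 0.911/3.4 = 0.43 km.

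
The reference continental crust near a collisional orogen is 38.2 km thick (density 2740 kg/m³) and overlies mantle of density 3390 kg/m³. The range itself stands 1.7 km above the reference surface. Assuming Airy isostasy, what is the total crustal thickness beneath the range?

Root depth r = h ρ_c / (ρ_m − ρ_c) = 1.7 km × 2740 / 650 = 7.166 km.
Total thickness = T + h + r = 38.2 km + 1.7 km + 7.166 km = 47.1 km.

47.1 km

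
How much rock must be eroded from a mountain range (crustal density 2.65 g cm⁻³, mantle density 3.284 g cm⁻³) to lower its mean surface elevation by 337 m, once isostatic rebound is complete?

Net drop Δ = e − u = e − e ρ_c/ρ_m = e (ρ_m − ρ_c)/ρ_m.
e = Δ ρ_m/(ρ_m − ρ_c) = 337 m × 3.284/0.634 = 1750 m.

1750 m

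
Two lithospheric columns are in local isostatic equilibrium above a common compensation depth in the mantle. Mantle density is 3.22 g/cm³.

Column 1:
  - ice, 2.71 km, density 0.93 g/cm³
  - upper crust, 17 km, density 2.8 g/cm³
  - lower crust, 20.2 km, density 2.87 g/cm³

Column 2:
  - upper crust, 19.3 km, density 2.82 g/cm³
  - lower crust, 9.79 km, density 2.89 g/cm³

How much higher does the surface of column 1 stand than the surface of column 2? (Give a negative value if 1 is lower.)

For any compensation level in the mantle, the mantle terms cancel and isostasy reduces to e = (Σt_1 − Σt_2) − (Σ(ρt)_1 − Σ(ρt)_2) / ρ_m.
Σt_1 = 39.91 km; Σt_2 = 29.09 km; Σ(ρt)_1 = 108.0943; Σ(ρt)_2 = 82.7191 (in km·g/cm³).
e = (39.91 − 29.09) − (108.0943 − 82.7191) / 3.22 = 2.94 km.

2.94 km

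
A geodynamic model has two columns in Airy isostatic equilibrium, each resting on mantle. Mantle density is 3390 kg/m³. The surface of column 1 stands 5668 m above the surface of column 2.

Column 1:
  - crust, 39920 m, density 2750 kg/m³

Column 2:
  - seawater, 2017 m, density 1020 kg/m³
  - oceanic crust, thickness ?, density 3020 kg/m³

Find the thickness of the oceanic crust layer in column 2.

4200 m

Take the compensation level at the base of the deeper column (depth z_c below the surface of column 1) and equate Σ ρ_i t_i down to z_c; mantle fills any gap and the z_c terms cancel.
Column 1: 39920×2750 + (z_c − 39920)×3390
Column 2: 5668×0 + 2017×1020 + x×3020 + (z_c − 5668 − 2017 − x)×3390
The z_c×3390 term appears on both sides and cancels. Collect the known terms of each column as K = Σ(ρt)_known − 3390 × (depth of known layers): K_1 = 109780000 − 3390×39920 = −25548800; K_2 = 2057340 − 3390×(5668 + 2017) = −23994810.
Balance: K_1 = K_2 − x×(3390 − 3020), so x = (K_2 − K_1)/(3390 − 3020) = 1553990/370 = 4200 m.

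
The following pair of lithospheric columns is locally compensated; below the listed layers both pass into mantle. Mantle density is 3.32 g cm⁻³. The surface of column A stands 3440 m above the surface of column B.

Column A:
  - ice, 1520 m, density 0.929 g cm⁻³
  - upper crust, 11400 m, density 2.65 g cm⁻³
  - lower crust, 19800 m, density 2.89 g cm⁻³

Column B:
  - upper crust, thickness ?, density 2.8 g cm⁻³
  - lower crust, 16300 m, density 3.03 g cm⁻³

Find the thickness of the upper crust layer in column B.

Take the compensation level at the base of the deeper column (depth z_c below the surface of column A) and equate Σ ρ_i t_i down to z_c; mantle fills any gap and the z_c terms cancel.
Column A: 1520×0.929 + 11400×2.65 + 19800×2.89 + (z_c − 32720)×3.32
Column B: 3440×0 + x×2.8 + 16300×3.03 + (z_c − 3440 − 16300 − x)×3.32
The z_c×3.32 term appears on both sides and cancels. Collect the known terms of each column as K = Σ(ρt)_known − 3.32 × (depth of known layers): K_A = 88844.08 − 3.32×32720 = −19786.32; K_B = 49389 − 3.32×(3440 + 16300) = −16147.8.
Balance: K_A = K_B − x×(3.32 − 2.8), so x = (K_B − K_A)/(3.32 − 2.8) = 3638.52/0.52 = 7000 m.

7000 m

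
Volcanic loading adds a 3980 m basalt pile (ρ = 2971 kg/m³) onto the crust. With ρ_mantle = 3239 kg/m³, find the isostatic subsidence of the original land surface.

Subaerial loading: s = t ρ_load / ρ_m.
s = 3980 m × 2971/3239 = 3650 m.

3650 m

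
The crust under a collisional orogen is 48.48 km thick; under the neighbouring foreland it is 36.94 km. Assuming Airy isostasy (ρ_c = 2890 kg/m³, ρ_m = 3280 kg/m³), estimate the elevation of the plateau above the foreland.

1.37 km

Excess crust Δ = 48.48 km − 36.94 km = 11.54 km, split between elevation h and root r with h + r = Δ.
Airy balance ρ_c h = (ρ_m − ρ_c) r gives r = h ρ_c/(ρ_m − ρ_c), so h (1 + ρ_c/(ρ_m − ρ_c)) = Δ, i.e. h = Δ (ρ_m − ρ_c)/ρ_m.
h = 11.54 km × 390/3280 = 1.37 km.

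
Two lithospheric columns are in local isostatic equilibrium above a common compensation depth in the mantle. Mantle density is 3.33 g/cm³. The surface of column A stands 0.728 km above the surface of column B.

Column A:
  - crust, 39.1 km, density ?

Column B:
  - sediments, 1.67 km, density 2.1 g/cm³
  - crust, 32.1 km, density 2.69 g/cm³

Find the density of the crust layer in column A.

Take the compensation level at the base of the deeper column (depth z_c below the surface of column A) and equate Σ ρ_i t_i down to z_c; mantle fills any gap and the z_c terms cancel.
Column A: 39.1×ρ + (z_c − 39.1)×3.33
Column B: 0.728×0 + 1.67×2.1 + 32.1×2.69 + (z_c − 0.728 − 33.77)×3.33
The z_c×3.33 term appears on both sides and cancels. Collect the known terms of each column as K = Σ(ρt)_known − 3.33 × (depth of known layers): K_A = 0 − 3.33×39.1 = −130.203; K_B = 89.856 − 3.33×(0.728 + 33.77) = −25.02234.
Balance: K_A + 39.1×ρ = K_B, so ρ = (K_B − K_A)/39.1 = 105.181/39.1 = 2.69 g/cm³.

2.69 g/cm³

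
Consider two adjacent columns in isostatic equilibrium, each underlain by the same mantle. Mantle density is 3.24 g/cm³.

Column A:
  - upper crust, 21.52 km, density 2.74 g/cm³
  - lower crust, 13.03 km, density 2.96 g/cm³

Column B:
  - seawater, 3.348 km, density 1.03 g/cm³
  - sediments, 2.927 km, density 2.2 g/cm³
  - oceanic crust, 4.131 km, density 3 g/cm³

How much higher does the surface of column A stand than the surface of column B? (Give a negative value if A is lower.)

For any compensation level in the mantle, the mantle terms cancel and isostasy reduces to e = (Σt_A − Σt_B) − (Σ(ρt)_A − Σ(ρt)_B) / ρ_m.
Σt_A = 34.55 km; Σt_B = 10.406 km; Σ(ρt)_A = 97.5336; Σ(ρt)_B = 22.28084 (in km·g/cm³).
e = (34.55 − 10.406) − (97.5336 − 22.28084) / 3.24 = 0.918 km.

0.918 km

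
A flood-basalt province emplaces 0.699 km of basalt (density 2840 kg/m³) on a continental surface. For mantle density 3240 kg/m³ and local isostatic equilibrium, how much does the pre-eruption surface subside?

Subaerial loading: s = t ρ_load / ρ_m.
s = 0.699 km × 2840/3240 = 0.613 km.

0.613 km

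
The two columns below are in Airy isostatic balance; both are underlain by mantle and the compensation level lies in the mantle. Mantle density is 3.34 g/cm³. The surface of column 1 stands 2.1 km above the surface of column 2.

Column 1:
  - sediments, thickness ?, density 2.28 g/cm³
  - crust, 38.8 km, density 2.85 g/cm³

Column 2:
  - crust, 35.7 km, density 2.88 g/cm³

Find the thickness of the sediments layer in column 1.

4.17 km

Take the compensation level at the base of the deeper column (depth z_c below the surface of column 1) and equate Σ ρ_i t_i down to z_c; mantle fills any gap and the z_c terms cancel.
Column 1: x×2.28 + 38.8×2.85 + (z_c − 38.8 − x)×3.34
Column 2: 2.1×0 + 35.7×2.88 + (z_c − 2.1 − 35.7)×3.34
The z_c×3.34 term appears on both sides and cancels. Collect the known terms of each column as K = Σ(ρt)_known − 3.34 × (depth of known layers): K_1 = 110.58 − 3.34×38.8 = −19.012; K_2 = 102.816 − 3.34×(2.1 + 35.7) = −23.436.
Balance: K_1 − x×(3.34 − 2.28) = K_2, so x = (K_1 − K_2)/(3.34 − 2.28) = 4.424/1.06 = 4.17 km.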